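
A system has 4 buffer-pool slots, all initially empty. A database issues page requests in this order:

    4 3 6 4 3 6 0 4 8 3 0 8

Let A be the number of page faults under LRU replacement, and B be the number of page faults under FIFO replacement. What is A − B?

1

Under LRU: F F F . . . F . F F . . → 6 faults.
Under FIFO: F F F . . . F . F . . . → 5 faults.
A − B = 6 − 5 = 1.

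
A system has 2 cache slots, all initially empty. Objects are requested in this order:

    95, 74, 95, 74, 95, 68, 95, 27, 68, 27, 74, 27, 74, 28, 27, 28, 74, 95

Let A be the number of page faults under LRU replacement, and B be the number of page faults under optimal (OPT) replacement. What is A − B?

2

Under LRU: F F . . . F . F F . F . . F F . F F → 10 faults.
Under OPT: F F . . . F . F . . F . . F . . F F → 8 faults.
A − B = 10 − 8 = 2.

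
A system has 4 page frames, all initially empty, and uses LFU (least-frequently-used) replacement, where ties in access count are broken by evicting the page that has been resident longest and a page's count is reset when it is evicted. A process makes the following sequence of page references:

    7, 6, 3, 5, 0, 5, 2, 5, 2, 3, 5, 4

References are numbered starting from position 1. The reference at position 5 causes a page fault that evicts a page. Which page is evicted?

pos 1: 7 -> fault, frames [7]
pos 2: 6 -> fault, frames [7, 6]
pos 3: 3 -> fault, frames [7, 6, 3]
pos 4: 5 -> fault, frames [7, 6, 3, 5]
pos 5: 0 -> fault, evict 7, frames [6, 3, 5, 0]
At position 5, page 7 is evicted.

7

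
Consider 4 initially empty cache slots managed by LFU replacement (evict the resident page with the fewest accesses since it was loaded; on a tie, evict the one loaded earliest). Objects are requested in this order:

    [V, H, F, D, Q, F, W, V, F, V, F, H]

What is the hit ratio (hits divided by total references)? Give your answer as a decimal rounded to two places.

V: fault, frames {V}
H: fault, frames {V,H}
F: fault, frames {V,H,F}
D: fault, frames {V,H,F,D}
Q: fault, evict V, frames {H,F,D,Q}
F: hit
W: fault, evict H, frames {F,D,Q,W}
V: fault, evict D, frames {F,Q,W,V}
F: hit
V: hit
F: hit
H: fault, evict Q, frames {F,W,V,H}
Hits: 4 of 12 references → 4/12 = 0.3333.

0.33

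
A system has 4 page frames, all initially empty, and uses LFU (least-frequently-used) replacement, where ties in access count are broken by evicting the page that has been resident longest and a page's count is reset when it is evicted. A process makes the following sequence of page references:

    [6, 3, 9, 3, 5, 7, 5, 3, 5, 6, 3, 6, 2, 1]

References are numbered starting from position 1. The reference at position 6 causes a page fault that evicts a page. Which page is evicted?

pos 1: 6: miss, frames [6]
pos 2: 3: miss, frames [6, 3]
pos 3: 9: miss, frames [6, 3, 9]
pos 4: 3: hit
pos 5: 5: miss, frames [6, 3, 9, 5]
pos 6: 7: miss, evict 6, frames [3, 9, 5, 7]
At position 6, page 6 is evicted.

6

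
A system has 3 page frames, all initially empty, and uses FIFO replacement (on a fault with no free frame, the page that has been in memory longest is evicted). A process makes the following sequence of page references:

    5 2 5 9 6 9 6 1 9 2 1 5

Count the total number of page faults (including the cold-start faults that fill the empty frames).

5 → fault, frames {5}
2 → fault, frames {5,2}
5 → hit
9 → fault, frames {5,2,9}
6 → fault, evict 5, frames {2,9,6}
9 → hit
6 → hit
1 → fault, evict 2, frames {9,6,1}
9 → hit
2 → fault, evict 9, frames {6,1,2}
1 → hit
5 → fault, evict 6, frames {1,2,5}
Page faults: 7.

7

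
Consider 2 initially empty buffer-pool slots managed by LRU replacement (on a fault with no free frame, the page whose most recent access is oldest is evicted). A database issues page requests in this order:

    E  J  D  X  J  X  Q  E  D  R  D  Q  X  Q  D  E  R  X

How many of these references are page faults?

E -> miss, frames (E)
J -> miss, frames (E J)
D -> miss, evict E, frames (J D)
X -> miss, evict J, frames (D X)
J -> miss, evict D, frames (X J)
X -> hit
Q -> miss, evict J, frames (X Q)
E -> miss, evict X, frames (Q E)
D -> miss, evict Q, frames (E D)
R -> miss, evict E, frames (D R)
D -> hit
Q -> miss, evict R, frames (D Q)
X -> miss, evict D, frames (Q X)
Q -> hit
D -> miss, evict X, frames (Q D)
E -> miss, evict Q, frames (D E)
R -> miss, evict D, frames (E R)
X -> miss, evict E, frames (R X)
Page faults: 15.

15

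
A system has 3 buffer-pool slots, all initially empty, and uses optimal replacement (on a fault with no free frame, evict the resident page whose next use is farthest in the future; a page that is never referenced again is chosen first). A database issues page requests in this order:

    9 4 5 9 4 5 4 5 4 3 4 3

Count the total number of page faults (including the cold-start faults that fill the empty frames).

9: fault, frames [9]
4: fault, frames [9, 4]
5: fault, frames [9, 4, 5]
9: hit
4: hit
5: hit
4: hit
5: hit
4: hit
3: fault, evict 5, frames [9, 4, 3]
4: hit
3: hit
Page faults: 4.

4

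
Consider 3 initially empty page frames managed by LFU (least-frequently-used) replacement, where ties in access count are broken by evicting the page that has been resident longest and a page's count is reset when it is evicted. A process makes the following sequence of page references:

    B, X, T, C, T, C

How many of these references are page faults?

B -> miss, frames (B)
X -> miss, frames (B X)
T -> miss, frames (B X T)
C -> miss, evict B, frames (X T C)
T -> hit
C -> hit
Page faults: 4.

4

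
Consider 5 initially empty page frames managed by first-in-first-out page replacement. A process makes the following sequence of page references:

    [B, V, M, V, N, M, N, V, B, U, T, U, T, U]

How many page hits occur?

8

B: fault, frames {B}
V: fault, frames {B,V}
M: fault, frames {B,V,M}
V: hit
N: fault, frames {B,V,M,N}
M: hit
N: hit
V: hit
B: hit
U: fault, frames {B,V,M,N,U}
T: fault, evict B, frames {V,M,N,U,T}
U: hit
T: hit
U: hit
Hits: 8.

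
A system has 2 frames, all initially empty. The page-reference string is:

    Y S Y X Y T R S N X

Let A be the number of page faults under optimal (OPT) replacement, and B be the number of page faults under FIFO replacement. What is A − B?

Under OPT: F F . F . F F F F . → 7 faults.
Under FIFO: F F . F F F F F F F → 9 faults.
A − B = 7 − 9 = -2.

-2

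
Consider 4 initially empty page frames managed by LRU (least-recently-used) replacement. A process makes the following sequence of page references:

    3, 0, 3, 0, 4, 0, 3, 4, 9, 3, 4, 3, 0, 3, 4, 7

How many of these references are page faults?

5

3 → fault, frames (3)
0 → fault, frames (3 0)
3 → hit
0 → hit
4 → fault, frames (3 0 4)
0 → hit
3 → hit
4 → hit
9 → fault, frames (0 3 4 9)
3 → hit
4 → hit
3 → hit
0 → hit
3 → hit
4 → hit
7 → fault, evict 9, frames (0 3 4 7)
Page faults: 5.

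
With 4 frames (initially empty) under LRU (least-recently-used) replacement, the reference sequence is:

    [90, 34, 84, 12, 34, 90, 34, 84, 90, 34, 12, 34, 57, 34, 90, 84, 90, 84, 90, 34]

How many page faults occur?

6

90: fault, frames [90]
34: fault, frames [90, 34]
84: fault, frames [90, 34, 84]
12: fault, frames [90, 34, 84, 12]
34: hit
90: hit
34: hit
84: hit
90: hit
34: hit
12: hit
34: hit
57: fault, evict 84, frames [90, 12, 34, 57]
34: hit
90: hit
84: fault, evict 12, frames [57, 34, 90, 84]
90: hit
84: hit
90: hit
34: hit
Page faults: 6.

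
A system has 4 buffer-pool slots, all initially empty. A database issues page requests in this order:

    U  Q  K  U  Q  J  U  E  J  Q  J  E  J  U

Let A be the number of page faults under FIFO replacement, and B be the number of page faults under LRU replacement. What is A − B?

Under FIFO: F F F . . F . F . . . . . F → 6 faults.
Under LRU: F F F . . F . F . . . . . . → 5 faults.
A − B = 6 − 5 = 1.

1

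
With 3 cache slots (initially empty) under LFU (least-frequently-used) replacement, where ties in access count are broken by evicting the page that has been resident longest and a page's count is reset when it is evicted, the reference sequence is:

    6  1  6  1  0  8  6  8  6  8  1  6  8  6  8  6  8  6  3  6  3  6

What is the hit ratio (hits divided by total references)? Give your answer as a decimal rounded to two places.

0.77

6: miss, frames (6)
1: miss, frames (6 1)
6: hit
1: hit
0: miss, frames (6 1 0)
8: miss, evict 0, frames (6 1 8)
6: hit
8: hit
6: hit
8: hit
1: hit
6: hit
8: hit
6: hit
8: hit
6: hit
8: hit
6: hit
3: miss, evict 1, frames (6 8 3)
6: hit
3: hit
6: hit
Hits: 17 of 22 references → 17/22 = 0.7727.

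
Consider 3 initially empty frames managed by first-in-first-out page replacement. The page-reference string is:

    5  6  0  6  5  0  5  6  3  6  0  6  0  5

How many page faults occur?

5 → fault, frames [5]
6 → fault, frames [5, 6]
0 → fault, frames [5, 6, 0]
6 → hit
5 → hit
0 → hit
5 → hit
6 → hit
3 → fault, evict 5, frames [6, 0, 3]
6 → hit
0 → hit
6 → hit
0 → hit
5 → fault, evict 6, frames [0, 3, 5]
Page faults: 5.

5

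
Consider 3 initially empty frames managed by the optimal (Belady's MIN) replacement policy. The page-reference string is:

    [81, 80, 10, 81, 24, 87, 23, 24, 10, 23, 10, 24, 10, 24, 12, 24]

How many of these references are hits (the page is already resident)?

81: miss, frames {81}
80: miss, frames {81,80}
10: miss, frames {81,80,10}
81: hit
24: miss, evict 80, frames {81,10,24}
87: miss, evict 81, frames {10,24,87}
23: miss, evict 87, frames {10,24,23}
24: hit
10: hit
23: hit
10: hit
24: hit
10: hit
24: hit
12: miss, evict 23, frames {10,24,12}
24: hit
Hits: 9.

9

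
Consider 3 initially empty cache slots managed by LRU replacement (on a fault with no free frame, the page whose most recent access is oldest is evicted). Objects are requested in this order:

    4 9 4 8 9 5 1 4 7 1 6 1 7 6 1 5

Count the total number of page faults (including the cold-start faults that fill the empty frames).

4 -> miss, frames (4)
9 -> miss, frames (4 9)
4 -> hit
8 -> miss, frames (9 4 8)
9 -> hit
5 -> miss, evict 4, frames (8 9 5)
1 -> miss, evict 8, frames (9 5 1)
4 -> miss, evict 9, frames (5 1 4)
7 -> miss, evict 5, frames (1 4 7)
1 -> hit
6 -> miss, evict 4, frames (7 1 6)
1 -> hit
7 -> hit
6 -> hit
1 -> hit
5 -> miss, evict 7, frames (6 1 5)
Page faults: 9.

9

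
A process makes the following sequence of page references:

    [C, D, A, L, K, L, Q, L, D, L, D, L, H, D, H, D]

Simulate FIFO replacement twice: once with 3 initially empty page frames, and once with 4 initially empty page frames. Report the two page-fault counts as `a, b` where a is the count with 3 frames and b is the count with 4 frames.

9, 8

3 frames: F F F F F . F . F F . . F . . . → 9 faults.
4 frames: F F F F F . F . F . . . F . . . → 8 faults.
8 < 9: adding a frame reduced faults, as is typical.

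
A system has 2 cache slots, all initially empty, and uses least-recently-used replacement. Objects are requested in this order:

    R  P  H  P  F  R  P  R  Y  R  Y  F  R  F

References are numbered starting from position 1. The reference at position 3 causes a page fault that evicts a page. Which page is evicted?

R

pos 1: R -> fault, frames (R)
pos 2: P -> fault, frames (R P)
pos 3: H -> fault, evict R, frames (P H)
At position 3, page R is evicted.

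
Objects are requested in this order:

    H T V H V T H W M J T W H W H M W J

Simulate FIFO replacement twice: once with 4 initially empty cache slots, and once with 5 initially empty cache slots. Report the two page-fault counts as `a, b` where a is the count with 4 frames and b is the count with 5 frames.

11, 7

4 frames: F F F . . . . F F F F . F F . F . F → 11 faults.
5 frames: F F F . . . . F F F . . F . . . . . → 7 faults.
7 < 11: adding a frame reduced faults, as is typical.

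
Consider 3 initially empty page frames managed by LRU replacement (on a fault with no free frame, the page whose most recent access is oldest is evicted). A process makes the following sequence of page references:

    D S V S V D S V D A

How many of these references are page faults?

4

D -> fault, frames (D)
S -> fault, frames (D S)
V -> fault, frames (D S V)
S -> hit
V -> hit
D -> hit
S -> hit
V -> hit
D -> hit
A -> fault, evict S, frames (V D A)
Page faults: 4.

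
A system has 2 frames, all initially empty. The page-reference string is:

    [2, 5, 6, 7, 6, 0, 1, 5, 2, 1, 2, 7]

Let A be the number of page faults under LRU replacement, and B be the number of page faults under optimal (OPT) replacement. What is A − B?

1

Under LRU: F F F F . F F F F F . F → 10 faults.
Under OPT: F F F F . F F F F . . F → 9 faults.
A − B = 10 − 9 = 1.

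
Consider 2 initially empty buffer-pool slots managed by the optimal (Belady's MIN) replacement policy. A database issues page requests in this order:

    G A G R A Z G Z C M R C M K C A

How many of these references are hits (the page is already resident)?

G → fault, frames (G)
A → fault, frames (G A)
G → hit
R → fault, evict G, frames (A R)
A → hit
Z → fault, evict A, frames (R Z)
G → fault, evict R, frames (Z G)
Z → hit
C → fault, evict G, frames (Z C)
M → fault, evict Z, frames (C M)
R → fault, evict M, frames (C R)
C → hit
M → fault, evict R, frames (C M)
K → fault, evict M, frames (C K)
C → hit
A → fault, evict K, frames (C A)
Hits: 5.

5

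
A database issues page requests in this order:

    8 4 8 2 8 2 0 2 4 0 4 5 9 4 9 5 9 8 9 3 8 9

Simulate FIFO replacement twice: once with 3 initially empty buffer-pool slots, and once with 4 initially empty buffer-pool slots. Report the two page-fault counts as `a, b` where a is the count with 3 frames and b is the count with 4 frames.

10, 9

3 frames: F F . F . . F . . . . F F F . . . F . F . F → 10 faults.
4 frames: F F . F . . F . . . . F F F . . . F . F . . → 9 faults.
9 < 10: adding a frame reduced faults, as is typical.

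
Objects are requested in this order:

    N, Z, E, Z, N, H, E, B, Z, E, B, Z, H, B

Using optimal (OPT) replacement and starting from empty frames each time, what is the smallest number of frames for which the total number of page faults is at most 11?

f=1: 14 faults
f=2: 9 faults
f=3: 6 faults
f=4: 5 faults
f=5: 5 faults
Smallest f with faults ≤ 11 is 2.

2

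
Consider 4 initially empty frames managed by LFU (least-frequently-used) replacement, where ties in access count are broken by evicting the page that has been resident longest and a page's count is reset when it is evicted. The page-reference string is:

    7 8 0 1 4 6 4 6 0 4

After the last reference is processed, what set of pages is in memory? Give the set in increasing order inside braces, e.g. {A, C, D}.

{0, 1, 4, 6}

7 → fault, frames (7)
8 → fault, frames (7 8)
0 → fault, frames (7 8 0)
1 → fault, frames (7 8 0 1)
4 → fault, evict 7, frames (8 0 1 4)
6 → fault, evict 8, frames (0 1 4 6)
4 → hit
6 → hit
0 → hit
4 → hit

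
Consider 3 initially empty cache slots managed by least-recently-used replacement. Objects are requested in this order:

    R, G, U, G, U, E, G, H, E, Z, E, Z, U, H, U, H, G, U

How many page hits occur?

R -> miss, frames (R)
G -> miss, frames (R G)
U -> miss, frames (R G U)
G -> hit
U -> hit
E -> miss, evict R, frames (G U E)
G -> hit
H -> miss, evict U, frames (E G H)
E -> hit
Z -> miss, evict G, frames (H E Z)
E -> hit
Z -> hit
U -> miss, evict H, frames (E Z U)
H -> miss, evict E, frames (Z U H)
U -> hit
H -> hit
G -> miss, evict Z, frames (U H G)
U -> hit
Hits: 9.

9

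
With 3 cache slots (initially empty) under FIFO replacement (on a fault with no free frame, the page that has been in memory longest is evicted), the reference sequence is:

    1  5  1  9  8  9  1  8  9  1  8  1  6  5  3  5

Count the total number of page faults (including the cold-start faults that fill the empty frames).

8

1 → miss, frames (1)
5 → miss, frames (1 5)
1 → hit
9 → miss, frames (1 5 9)
8 → miss, evict 1, frames (5 9 8)
9 → hit
1 → miss, evict 5, frames (9 8 1)
8 → hit
9 → hit
1 → hit
8 → hit
1 → hit
6 → miss, evict 9, frames (8 1 6)
5 → miss, evict 8, frames (1 6 5)
3 → miss, evict 1, frames (6 5 3)
5 → hit
Page faults: 8.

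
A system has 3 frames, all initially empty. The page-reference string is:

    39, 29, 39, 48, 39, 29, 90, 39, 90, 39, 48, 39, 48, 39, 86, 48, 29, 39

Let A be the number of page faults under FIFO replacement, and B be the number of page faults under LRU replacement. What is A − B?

1

Under FIFO: F F . F . . F F . . . . . . F F F F → 9 faults.
Under LRU: F F . F . . F . . . F . . . F . F F → 8 faults.
A − B = 9 − 8 = 1.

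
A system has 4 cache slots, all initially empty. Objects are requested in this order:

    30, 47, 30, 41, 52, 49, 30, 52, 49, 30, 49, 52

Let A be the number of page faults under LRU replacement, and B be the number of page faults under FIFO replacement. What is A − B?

Under LRU: F F . F F F . . . . . . → 5 faults.
Under FIFO: F F . F F F F . . . . . → 6 faults.
A − B = 5 − 6 = -1.

-1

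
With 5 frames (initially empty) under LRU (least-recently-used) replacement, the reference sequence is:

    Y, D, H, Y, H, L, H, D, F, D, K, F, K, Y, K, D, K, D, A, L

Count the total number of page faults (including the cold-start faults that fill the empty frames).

9

Y -> fault, frames [Y]
D -> fault, frames [Y, D]
H -> fault, frames [Y, D, H]
Y -> hit
H -> hit
L -> fault, frames [D, Y, H, L]
H -> hit
D -> hit
F -> fault, frames [Y, L, H, D, F]
D -> hit
K -> fault, evict Y, frames [L, H, F, D, K]
F -> hit
K -> hit
Y -> fault, evict L, frames [H, D, F, K, Y]
K -> hit
D -> hit
K -> hit
D -> hit
A -> fault, evict H, frames [F, Y, K, D, A]
L -> fault, evict F, frames [Y, K, D, A, L]
Page faults: 9.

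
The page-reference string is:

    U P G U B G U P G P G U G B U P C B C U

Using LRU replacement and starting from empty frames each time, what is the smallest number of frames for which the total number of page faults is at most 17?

f=1: 20 faults
f=2: 16 faults
f=3: 10 faults
f=4: 5 faults
f=5: 5 faults
Smallest f with faults ≤ 17 is 2.

2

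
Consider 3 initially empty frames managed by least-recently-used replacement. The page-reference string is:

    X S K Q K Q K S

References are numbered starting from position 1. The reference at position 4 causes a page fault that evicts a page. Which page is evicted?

pos 1: X -> fault, frames {X}
pos 2: S -> fault, frames {X,S}
pos 3: K -> fault, frames {X,S,K}
pos 4: Q -> fault, evict X, frames {S,K,Q}
At position 4, page X is evicted.

X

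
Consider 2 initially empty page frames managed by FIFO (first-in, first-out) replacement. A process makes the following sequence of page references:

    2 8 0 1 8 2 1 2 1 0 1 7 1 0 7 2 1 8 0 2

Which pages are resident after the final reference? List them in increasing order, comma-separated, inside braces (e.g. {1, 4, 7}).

{0, 2}

2 → miss, frames {2}
8 → miss, frames {2,8}
0 → miss, evict 2, frames {8,0}
1 → miss, evict 8, frames {0,1}
8 → miss, evict 0, frames {1,8}
2 → miss, evict 1, frames {8,2}
1 → miss, evict 8, frames {2,1}
2 → hit
1 → hit
0 → miss, evict 2, frames {1,0}
1 → hit
7 → miss, evict 1, frames {0,7}
1 → miss, evict 0, frames {7,1}
0 → miss, evict 7, frames {1,0}
7 → miss, evict 1, frames {0,7}
2 → miss, evict 0, frames {7,2}
1 → miss, evict 7, frames {2,1}
8 → miss, evict 2, frames {1,8}
0 → miss, evict 1, frames {8,0}
2 → miss, evict 8, frames {0,2}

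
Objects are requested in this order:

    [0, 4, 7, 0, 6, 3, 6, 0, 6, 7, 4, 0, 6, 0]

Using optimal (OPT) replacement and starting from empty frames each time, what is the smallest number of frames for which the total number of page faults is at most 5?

f=1: 14 faults
f=2: 9 faults
f=3: 7 faults
f=4: 6 faults
f=5: 5 faults
Smallest f with faults ≤ 5 is 5.

5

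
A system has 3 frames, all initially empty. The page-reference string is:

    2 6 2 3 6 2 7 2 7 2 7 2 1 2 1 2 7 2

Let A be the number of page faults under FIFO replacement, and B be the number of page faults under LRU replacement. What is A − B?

Under FIFO: F F . F . . F F . . . . F . . . . . → 6 faults.
Under LRU: F F . F . . F . . . . . F . . . . . → 5 faults.
A − B = 6 − 5 = 1.

1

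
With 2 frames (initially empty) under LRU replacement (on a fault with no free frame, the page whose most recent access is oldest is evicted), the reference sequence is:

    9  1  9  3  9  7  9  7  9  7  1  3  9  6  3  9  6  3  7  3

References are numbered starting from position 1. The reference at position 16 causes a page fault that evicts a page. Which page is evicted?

6

pos 1: 9: fault, frames {9}
pos 2: 1: fault, frames {9,1}
pos 3: 9: hit
pos 4: 3: fault, evict 1, frames {9,3}
pos 5: 9: hit
pos 6: 7: fault, evict 3, frames {9,7}
pos 7: 9: hit
pos 8: 7: hit
pos 9: 9: hit
pos 10: 7: hit
pos 11: 1: fault, evict 9, frames {7,1}
pos 12: 3: fault, evict 7, frames {1,3}
pos 13: 9: fault, evict 1, frames {3,9}
pos 14: 6: fault, evict 3, frames {9,6}
pos 15: 3: fault, evict 9, frames {6,3}
pos 16: 9: fault, evict 6, frames {3,9}
At position 16, page 6 is evicted.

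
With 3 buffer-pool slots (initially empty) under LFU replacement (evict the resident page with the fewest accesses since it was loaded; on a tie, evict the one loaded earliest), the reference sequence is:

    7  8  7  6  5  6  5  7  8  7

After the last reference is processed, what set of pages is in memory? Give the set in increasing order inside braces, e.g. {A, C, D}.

7 → miss, frames [7]
8 → miss, frames [7, 8]
7 → hit
6 → miss, frames [7, 8, 6]
5 → miss, evict 8, frames [7, 6, 5]
6 → hit
5 → hit
7 → hit
8 → miss, evict 6, frames [7, 5, 8]
7 → hit

{5, 7, 8}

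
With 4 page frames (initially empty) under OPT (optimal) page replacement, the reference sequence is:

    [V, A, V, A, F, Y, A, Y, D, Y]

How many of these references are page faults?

5

V → miss, frames [V]
A → miss, frames [V, A]
V → hit
A → hit
F → miss, frames [V, A, F]
Y → miss, frames [V, A, F, Y]
A → hit
Y → hit
D → miss, evict F, frames [V, A, Y, D]
Y → hit
Page faults: 5.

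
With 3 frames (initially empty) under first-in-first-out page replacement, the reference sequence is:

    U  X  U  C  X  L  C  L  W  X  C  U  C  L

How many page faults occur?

9

U: fault, frames (U)
X: fault, frames (U X)
U: hit
C: fault, frames (U X C)
X: hit
L: fault, evict U, frames (X C L)
C: hit
L: hit
W: fault, evict X, frames (C L W)
X: fault, evict C, frames (L W X)
C: fault, evict L, frames (W X C)
U: fault, evict W, frames (X C U)
C: hit
L: fault, evict X, frames (C U L)
Page faults: 9.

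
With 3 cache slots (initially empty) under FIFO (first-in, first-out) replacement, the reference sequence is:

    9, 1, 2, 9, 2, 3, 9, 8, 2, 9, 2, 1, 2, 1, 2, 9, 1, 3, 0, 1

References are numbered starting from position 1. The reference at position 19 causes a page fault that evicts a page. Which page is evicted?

1

pos 1: 9 -> fault, frames [9]
pos 2: 1 -> fault, frames [9, 1]
pos 3: 2 -> fault, frames [9, 1, 2]
pos 4: 9 -> hit
pos 5: 2 -> hit
pos 6: 3 -> fault, evict 9, frames [1, 2, 3]
pos 7: 9 -> fault, evict 1, frames [2, 3, 9]
pos 8: 8 -> fault, evict 2, frames [3, 9, 8]
pos 9: 2 -> fault, evict 3, frames [9, 8, 2]
pos 10: 9 -> hit
pos 11: 2 -> hit
pos 12: 1 -> fault, evict 9, frames [8, 2, 1]
pos 13: 2 -> hit
pos 14: 1 -> hit
pos 15: 2 -> hit
pos 16: 9 -> fault, evict 8, frames [2, 1, 9]
pos 17: 1 -> hit
pos 18: 3 -> fault, evict 2, frames [1, 9, 3]
pos 19: 0 -> fault, evict 1, frames [9, 3, 0]
At position 19, page 1 is evicted.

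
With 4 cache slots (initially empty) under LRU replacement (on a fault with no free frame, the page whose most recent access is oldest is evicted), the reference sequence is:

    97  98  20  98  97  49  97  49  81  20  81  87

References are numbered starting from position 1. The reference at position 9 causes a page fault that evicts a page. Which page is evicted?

pos 1: 97: miss, frames (97)
pos 2: 98: miss, frames (97 98)
pos 3: 20: miss, frames (97 98 20)
pos 4: 98: hit
pos 5: 97: hit
pos 6: 49: miss, frames (20 98 97 49)
pos 7: 97: hit
pos 8: 49: hit
pos 9: 81: miss, evict 20, frames (98 97 49 81)
At position 9, page 20 is evicted.

20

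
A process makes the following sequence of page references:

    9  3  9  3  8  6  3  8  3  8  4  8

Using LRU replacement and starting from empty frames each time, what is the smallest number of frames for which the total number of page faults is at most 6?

3

f=1: 12 faults
f=2: 7 faults
f=3: 5 faults
f=4: 5 faults
f=5: 5 faults
Smallest f with faults ≤ 6 is 3.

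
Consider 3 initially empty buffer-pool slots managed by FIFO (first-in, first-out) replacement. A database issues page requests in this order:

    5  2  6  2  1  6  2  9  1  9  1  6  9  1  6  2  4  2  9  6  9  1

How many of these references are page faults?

10

5: miss, frames [5]
2: miss, frames [5, 2]
6: miss, frames [5, 2, 6]
2: hit
1: miss, evict 5, frames [2, 6, 1]
6: hit
2: hit
9: miss, evict 2, frames [6, 1, 9]
1: hit
9: hit
1: hit
6: hit
9: hit
1: hit
6: hit
2: miss, evict 6, frames [1, 9, 2]
4: miss, evict 1, frames [9, 2, 4]
2: hit
9: hit
6: miss, evict 9, frames [2, 4, 6]
9: miss, evict 2, frames [4, 6, 9]
1: miss, evict 4, frames [6, 9, 1]
Page faults: 10.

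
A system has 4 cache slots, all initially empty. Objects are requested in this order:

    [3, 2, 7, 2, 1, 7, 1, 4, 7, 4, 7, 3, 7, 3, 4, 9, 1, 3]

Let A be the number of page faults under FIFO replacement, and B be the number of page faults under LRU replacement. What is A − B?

-1

Under FIFO: F F F . F . . F . . . F . . . F . . → 7 faults.
Under LRU: F F F . F . . F . . . F . . . F F . → 8 faults.
A − B = 7 − 8 = -1.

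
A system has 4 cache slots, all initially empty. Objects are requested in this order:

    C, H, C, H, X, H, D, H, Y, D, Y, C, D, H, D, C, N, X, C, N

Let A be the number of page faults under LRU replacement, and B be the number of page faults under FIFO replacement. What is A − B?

-1

Under LRU: F F . . F . F . F . . F . . . . F F . . → 8 faults.
Under FIFO: F F . . F . F . F . . F . F . . F F . . → 9 faults.
A − B = 8 − 9 = -1.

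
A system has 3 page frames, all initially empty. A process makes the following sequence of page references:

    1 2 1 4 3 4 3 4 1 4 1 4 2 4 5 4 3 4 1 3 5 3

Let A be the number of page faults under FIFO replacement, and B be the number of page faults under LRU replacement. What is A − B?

Under FIFO: F F . F F . . . F . . . F F F . F . F . . . → 10 faults.
Under LRU: F F . F F . . . . . . . F . F . F . F . F . → 9 faults.
A − B = 10 − 9 = 1.

1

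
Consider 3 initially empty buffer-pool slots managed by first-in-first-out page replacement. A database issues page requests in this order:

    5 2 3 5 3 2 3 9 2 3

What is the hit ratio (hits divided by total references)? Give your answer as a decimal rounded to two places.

0.60

5 → miss, frames (5)
2 → miss, frames (5 2)
3 → miss, frames (5 2 3)
5 → hit
3 → hit
2 → hit
3 → hit
9 → miss, evict 5, frames (2 3 9)
2 → hit
3 → hit
Hits: 6 of 10 references → 6/10 = 0.6000.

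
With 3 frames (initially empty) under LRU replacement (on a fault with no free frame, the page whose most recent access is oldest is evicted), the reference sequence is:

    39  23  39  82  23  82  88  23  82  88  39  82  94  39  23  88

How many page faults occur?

39 → miss, frames {39}
23 → miss, frames {39,23}
39 → hit
82 → miss, frames {23,39,82}
23 → hit
82 → hit
88 → miss, evict 39, frames {23,82,88}
23 → hit
82 → hit
88 → hit
39 → miss, evict 23, frames {82,88,39}
82 → hit
94 → miss, evict 88, frames {39,82,94}
39 → hit
23 → miss, evict 82, frames {94,39,23}
88 → miss, evict 94, frames {39,23,88}
Page faults: 8.

8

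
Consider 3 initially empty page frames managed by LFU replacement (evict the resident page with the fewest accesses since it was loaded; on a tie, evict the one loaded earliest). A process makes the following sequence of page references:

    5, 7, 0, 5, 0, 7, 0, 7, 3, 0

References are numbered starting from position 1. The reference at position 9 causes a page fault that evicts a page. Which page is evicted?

5

pos 1: 5 → fault, frames [5]
pos 2: 7 → fault, frames [5, 7]
pos 3: 0 → fault, frames [5, 7, 0]
pos 4: 5 → hit
pos 5: 0 → hit
pos 6: 7 → hit
pos 7: 0 → hit
pos 8: 7 → hit
pos 9: 3 → fault, evict 5, frames [7, 0, 3]
At position 9, page 5 is evicted.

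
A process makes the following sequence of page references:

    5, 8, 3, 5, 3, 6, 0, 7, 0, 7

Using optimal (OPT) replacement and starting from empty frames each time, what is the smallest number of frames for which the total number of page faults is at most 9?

f=1: 10 faults
f=2: 6 faults
f=3: 6 faults
f=4: 6 faults
f=5: 6 faults
f=6: 6 faults
Smallest f with faults ≤ 9 is 2.

2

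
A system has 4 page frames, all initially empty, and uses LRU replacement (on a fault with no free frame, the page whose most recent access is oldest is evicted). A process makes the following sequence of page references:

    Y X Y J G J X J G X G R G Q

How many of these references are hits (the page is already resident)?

Y: fault, frames {Y}
X: fault, frames {Y,X}
Y: hit
J: fault, frames {X,Y,J}
G: fault, frames {X,Y,J,G}
J: hit
X: hit
J: hit
G: hit
X: hit
G: hit
R: fault, evict Y, frames {J,X,G,R}
G: hit
Q: fault, evict J, frames {X,R,G,Q}
Hits: 8.

8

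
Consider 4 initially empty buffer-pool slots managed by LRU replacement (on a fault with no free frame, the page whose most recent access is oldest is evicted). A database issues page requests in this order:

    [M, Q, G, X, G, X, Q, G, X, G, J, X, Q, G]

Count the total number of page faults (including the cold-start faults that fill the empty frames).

M: miss, frames [M]
Q: miss, frames [M, Q]
G: miss, frames [M, Q, G]
X: miss, frames [M, Q, G, X]
G: hit
X: hit
Q: hit
G: hit
X: hit
G: hit
J: miss, evict M, frames [Q, X, G, J]
X: hit
Q: hit
G: hit
Page faults: 5.

5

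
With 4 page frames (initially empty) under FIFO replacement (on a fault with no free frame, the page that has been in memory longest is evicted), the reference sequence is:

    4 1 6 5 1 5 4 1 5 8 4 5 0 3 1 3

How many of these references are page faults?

9

4 → miss, frames [4]
1 → miss, frames [4, 1]
6 → miss, frames [4, 1, 6]
5 → miss, frames [4, 1, 6, 5]
1 → hit
5 → hit
4 → hit
1 → hit
5 → hit
8 → miss, evict 4, frames [1, 6, 5, 8]
4 → miss, evict 1, frames [6, 5, 8, 4]
5 → hit
0 → miss, evict 6, frames [5, 8, 4, 0]
3 → miss, evict 5, frames [8, 4, 0, 3]
1 → miss, evict 8, frames [4, 0, 3, 1]
3 → hit
Page faults: 9.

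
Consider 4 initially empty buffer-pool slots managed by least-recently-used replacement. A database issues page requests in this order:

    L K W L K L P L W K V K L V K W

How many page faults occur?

5

L -> miss, frames {L}
K -> miss, frames {L,K}
W -> miss, frames {L,K,W}
L -> hit
K -> hit
L -> hit
P -> miss, frames {W,K,L,P}
L -> hit
W -> hit
K -> hit
V -> miss, evict P, frames {L,W,K,V}
K -> hit
L -> hit
V -> hit
K -> hit
W -> hit
Page faults: 5.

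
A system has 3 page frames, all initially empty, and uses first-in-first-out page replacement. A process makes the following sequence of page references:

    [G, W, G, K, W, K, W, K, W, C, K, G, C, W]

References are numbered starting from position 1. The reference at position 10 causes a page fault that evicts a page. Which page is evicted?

G

pos 1: G: miss, frames {G}
pos 2: W: miss, frames {G,W}
pos 3: G: hit
pos 4: K: miss, frames {G,W,K}
pos 5: W: hit
pos 6: K: hit
pos 7: W: hit
pos 8: K: hit
pos 9: W: hit
pos 10: C: miss, evict G, frames {W,K,C}
At position 10, page G is evicted.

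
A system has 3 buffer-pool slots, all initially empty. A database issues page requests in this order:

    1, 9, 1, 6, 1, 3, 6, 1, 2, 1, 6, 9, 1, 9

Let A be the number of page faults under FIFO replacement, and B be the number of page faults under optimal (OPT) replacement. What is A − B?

Under FIFO: F F . F . F . F F . F F F . → 9 faults.
Under OPT: F F . F . F . . F . . F . . → 6 faults.
A − B = 9 − 6 = 3.

3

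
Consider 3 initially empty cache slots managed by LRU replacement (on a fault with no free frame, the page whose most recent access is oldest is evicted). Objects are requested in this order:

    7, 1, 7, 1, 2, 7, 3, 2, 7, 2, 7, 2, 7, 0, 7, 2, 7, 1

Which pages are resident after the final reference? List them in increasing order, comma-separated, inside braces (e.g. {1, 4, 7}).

{1, 2, 7}

7 → fault, frames {7}
1 → fault, frames {7,1}
7 → hit
1 → hit
2 → fault, frames {7,1,2}
7 → hit
3 → fault, evict 1, frames {2,7,3}
2 → hit
7 → hit
2 → hit
7 → hit
2 → hit
7 → hit
0 → fault, evict 3, frames {2,7,0}
7 → hit
2 → hit
7 → hit
1 → fault, evict 0, frames {2,7,1}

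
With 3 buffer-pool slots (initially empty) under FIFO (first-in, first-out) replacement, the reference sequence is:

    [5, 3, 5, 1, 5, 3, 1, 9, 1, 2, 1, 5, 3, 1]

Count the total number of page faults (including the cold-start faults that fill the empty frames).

5 -> miss, frames [5]
3 -> miss, frames [5, 3]
5 -> hit
1 -> miss, frames [5, 3, 1]
5 -> hit
3 -> hit
1 -> hit
9 -> miss, evict 5, frames [3, 1, 9]
1 -> hit
2 -> miss, evict 3, frames [1, 9, 2]
1 -> hit
5 -> miss, evict 1, frames [9, 2, 5]
3 -> miss, evict 9, frames [2, 5, 3]
1 -> miss, evict 2, frames [5, 3, 1]
Page faults: 8.

8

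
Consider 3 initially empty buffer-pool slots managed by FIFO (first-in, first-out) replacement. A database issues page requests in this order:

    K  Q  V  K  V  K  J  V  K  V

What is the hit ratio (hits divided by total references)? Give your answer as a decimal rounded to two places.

0.50

K → miss, frames (K)
Q → miss, frames (K Q)
V → miss, frames (K Q V)
K → hit
V → hit
K → hit
J → miss, evict K, frames (Q V J)
V → hit
K → miss, evict Q, frames (V J K)
V → hit
Hits: 5 of 10 references → 5/10 = 0.5000.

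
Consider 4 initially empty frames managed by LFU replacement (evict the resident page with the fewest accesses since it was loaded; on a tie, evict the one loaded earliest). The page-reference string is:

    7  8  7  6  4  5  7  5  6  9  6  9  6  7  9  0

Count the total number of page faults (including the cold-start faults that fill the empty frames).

7

7 → miss, frames {7}
8 → miss, frames {7,8}
7 → hit
6 → miss, frames {7,8,6}
4 → miss, frames {7,8,6,4}
5 → miss, evict 8, frames {7,6,4,5}
7 → hit
5 → hit
6 → hit
9 → miss, evict 4, frames {7,6,5,9}
6 → hit
9 → hit
6 → hit
7 → hit
9 → hit
0 → miss, evict 5, frames {7,6,9,0}
Page faults: 7.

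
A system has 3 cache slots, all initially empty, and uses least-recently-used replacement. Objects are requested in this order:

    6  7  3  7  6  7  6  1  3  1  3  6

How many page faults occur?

5

6: miss, frames (6)
7: miss, frames (6 7)
3: miss, frames (6 7 3)
7: hit
6: hit
7: hit
6: hit
1: miss, evict 3, frames (7 6 1)
3: miss, evict 7, frames (6 1 3)
1: hit
3: hit
6: hit
Page faults: 5.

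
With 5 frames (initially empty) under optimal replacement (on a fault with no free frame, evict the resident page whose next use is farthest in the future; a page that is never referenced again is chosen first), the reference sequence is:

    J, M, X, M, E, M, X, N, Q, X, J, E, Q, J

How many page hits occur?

8

J → fault, frames (J)
M → fault, frames (J M)
X → fault, frames (J M X)
M → hit
E → fault, frames (J M X E)
M → hit
X → hit
N → fault, frames (J M X E N)
Q → fault, evict N, frames (J M X E Q)
X → hit
J → hit
E → hit
Q → hit
J → hit
Hits: 8.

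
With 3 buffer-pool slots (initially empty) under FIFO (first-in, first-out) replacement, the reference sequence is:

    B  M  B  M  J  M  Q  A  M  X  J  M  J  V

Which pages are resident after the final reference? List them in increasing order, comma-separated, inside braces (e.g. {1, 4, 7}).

B: fault, frames (B)
M: fault, frames (B M)
B: hit
M: hit
J: fault, frames (B M J)
M: hit
Q: fault, evict B, frames (M J Q)
A: fault, evict M, frames (J Q A)
M: fault, evict J, frames (Q A M)
X: fault, evict Q, frames (A M X)
J: fault, evict A, frames (M X J)
M: hit
J: hit
V: fault, evict M, frames (X J V)

{J, V, X}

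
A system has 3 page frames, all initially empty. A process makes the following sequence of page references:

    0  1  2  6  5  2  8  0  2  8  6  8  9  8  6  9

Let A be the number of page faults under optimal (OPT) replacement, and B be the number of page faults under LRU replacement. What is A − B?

Under OPT: F F F F F . F . . . F . F . . . → 8 faults.
Under LRU: F F F F F . F F . . F . F . . . → 9 faults.
A − B = 8 − 9 = -1.

-1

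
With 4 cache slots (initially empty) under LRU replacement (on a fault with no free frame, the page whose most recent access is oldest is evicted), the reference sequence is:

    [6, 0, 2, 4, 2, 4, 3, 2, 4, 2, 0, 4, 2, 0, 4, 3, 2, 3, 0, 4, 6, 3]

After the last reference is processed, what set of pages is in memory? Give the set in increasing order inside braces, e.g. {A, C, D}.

{0, 3, 4, 6}

6: fault, frames {6}
0: fault, frames {6,0}
2: fault, frames {6,0,2}
4: fault, frames {6,0,2,4}
2: hit
4: hit
3: fault, evict 6, frames {0,2,4,3}
2: hit
4: hit
2: hit
0: hit
4: hit
2: hit
0: hit
4: hit
3: hit
2: hit
3: hit
0: hit
4: hit
6: fault, evict 2, frames {3,0,4,6}
3: hit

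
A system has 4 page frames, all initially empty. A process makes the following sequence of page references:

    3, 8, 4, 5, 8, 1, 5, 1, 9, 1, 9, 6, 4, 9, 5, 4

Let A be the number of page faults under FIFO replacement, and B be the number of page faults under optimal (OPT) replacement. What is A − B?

2

Under FIFO: F F F F . F . . F . . F F . F . → 9 faults.
Under OPT: F F F F . F . . F . . F . . . . → 7 faults.
A − B = 9 − 7 = 2.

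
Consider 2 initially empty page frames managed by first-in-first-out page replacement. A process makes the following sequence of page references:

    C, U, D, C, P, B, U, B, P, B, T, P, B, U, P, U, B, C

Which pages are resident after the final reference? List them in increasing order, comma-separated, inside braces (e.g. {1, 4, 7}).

C -> fault, frames {C}
U -> fault, frames {C,U}
D -> fault, evict C, frames {U,D}
C -> fault, evict U, frames {D,C}
P -> fault, evict D, frames {C,P}
B -> fault, evict C, frames {P,B}
U -> fault, evict P, frames {B,U}
B -> hit
P -> fault, evict B, frames {U,P}
B -> fault, evict U, frames {P,B}
T -> fault, evict P, frames {B,T}
P -> fault, evict B, frames {T,P}
B -> fault, evict T, frames {P,B}
U -> fault, evict P, frames {B,U}
P -> fault, evict B, frames {U,P}
U -> hit
B -> fault, evict U, frames {P,B}
C -> fault, evict P, frames {B,C}

{B, C}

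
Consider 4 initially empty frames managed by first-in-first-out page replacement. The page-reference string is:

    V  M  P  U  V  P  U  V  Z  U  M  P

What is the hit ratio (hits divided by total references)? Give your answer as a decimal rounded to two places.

V: fault, frames {V}
M: fault, frames {V,M}
P: fault, frames {V,M,P}
U: fault, frames {V,M,P,U}
V: hit
P: hit
U: hit
V: hit
Z: fault, evict V, frames {M,P,U,Z}
U: hit
M: hit
P: hit
Hits: 7 of 12 references → 7/12 = 0.5833.

0.58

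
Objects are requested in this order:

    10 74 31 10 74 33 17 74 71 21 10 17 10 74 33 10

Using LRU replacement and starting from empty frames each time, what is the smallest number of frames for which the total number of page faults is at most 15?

f=1: 16 faults
f=2: 15 faults
f=3: 11 faults
f=4: 11 faults
f=5: 9 faults
f=6: 7 faults
f=7: 7 faults
Smallest f with faults ≤ 15 is 2.

2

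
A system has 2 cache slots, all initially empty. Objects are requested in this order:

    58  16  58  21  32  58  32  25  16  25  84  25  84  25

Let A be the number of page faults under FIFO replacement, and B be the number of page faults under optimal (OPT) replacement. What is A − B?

Under FIFO: F F . F F F . F F . F F . . → 9 faults.
Under OPT: F F . F F . . F F . F . . . → 7 faults.
A − B = 9 − 7 = 2.

2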